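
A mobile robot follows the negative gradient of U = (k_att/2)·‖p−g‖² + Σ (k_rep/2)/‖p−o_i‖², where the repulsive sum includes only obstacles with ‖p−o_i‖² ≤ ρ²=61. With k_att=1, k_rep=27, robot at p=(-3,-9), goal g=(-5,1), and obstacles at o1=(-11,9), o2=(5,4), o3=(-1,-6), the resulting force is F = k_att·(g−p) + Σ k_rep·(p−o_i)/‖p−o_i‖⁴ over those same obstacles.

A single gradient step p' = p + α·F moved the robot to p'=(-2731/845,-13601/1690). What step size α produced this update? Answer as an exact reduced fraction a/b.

F_att = 1·(g−p) = 1·(-2,10) = (-2.0000,10.0000)
o1: d²=388 > ρ²=61 → inactive
o2: d²=233 > ρ²=61 → inactive
o3: d²=13 ≤ ρ²=61; F_rep = 27·(-2,-3)/13² = (-0.3195,-0.4793)
F = F_att + ΣF_rep = (-2.3195,9.5207)
Δp = p'−p = (-0.2320,0.9521); α = Δx/Fx = (-196/845) / (-392/169) = 1/10
check: Δy/Fy = (1609/1690) / (1609/169) = 1/10 ✓

α = 1/10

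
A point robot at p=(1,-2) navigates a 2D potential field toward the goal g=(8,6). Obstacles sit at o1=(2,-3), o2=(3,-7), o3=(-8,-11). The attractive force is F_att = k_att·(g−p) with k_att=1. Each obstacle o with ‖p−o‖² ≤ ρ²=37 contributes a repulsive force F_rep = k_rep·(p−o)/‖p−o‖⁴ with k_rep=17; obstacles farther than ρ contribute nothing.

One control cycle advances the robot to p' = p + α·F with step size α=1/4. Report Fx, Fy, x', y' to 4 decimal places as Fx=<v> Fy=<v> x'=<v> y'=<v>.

F_att = 1·(g−p) = 1·(7,8) = (7.0000,8.0000)
o1: d²=2 ≤ ρ²=37; F_rep = 17·(-1,1)/2² = (-4.2500,4.2500)
o2: d²=29 ≤ ρ²=37; F_rep = 17·(-2,5)/29² = (-0.0404,0.1011)
o3: d²=162 > ρ²=37 → inactive
F = F_att + ΣF_rep = (2.7096,12.3511)
p' = p + 1/4·F = (1.6774,1.0878)

Fx=2.7096 Fy=12.3511 x'=1.6774 y'=1.0878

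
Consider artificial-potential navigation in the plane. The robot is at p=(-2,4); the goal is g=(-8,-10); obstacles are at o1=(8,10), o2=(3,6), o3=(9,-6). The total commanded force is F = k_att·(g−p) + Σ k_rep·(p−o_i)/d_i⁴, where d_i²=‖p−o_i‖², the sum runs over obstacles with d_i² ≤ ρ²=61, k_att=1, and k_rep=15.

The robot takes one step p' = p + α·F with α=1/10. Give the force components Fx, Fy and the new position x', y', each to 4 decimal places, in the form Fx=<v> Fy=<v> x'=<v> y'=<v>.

F_att = 1·(g−p) = 1·(-6,-14) = (-6.0000,-14.0000)
o1: d²=136 > ρ²=61 → inactive
o2: d²=29 ≤ ρ²=61; F_rep = 15·(-5,-2)/29² = (-0.0892,-0.0357)
o3: d²=221 > ρ²=61 → inactive
F = F_att + ΣF_rep = (-6.0892,-14.0357)
p' = p + 1/10·F = (-2.6089,2.5964)

Fx=-6.0892 Fy=-14.0357 x'=-2.6089 y'=2.5964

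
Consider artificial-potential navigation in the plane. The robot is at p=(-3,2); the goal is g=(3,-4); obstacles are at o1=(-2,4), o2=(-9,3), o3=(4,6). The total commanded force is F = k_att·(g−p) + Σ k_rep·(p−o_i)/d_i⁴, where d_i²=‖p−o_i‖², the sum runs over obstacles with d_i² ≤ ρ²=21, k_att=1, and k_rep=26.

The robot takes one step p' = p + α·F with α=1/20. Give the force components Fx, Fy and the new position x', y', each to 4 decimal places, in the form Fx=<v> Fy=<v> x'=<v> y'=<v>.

F_att = 1·(g−p) = 1·(6,-6) = (6.0000,-6.0000)
o1: d²=5 ≤ ρ²=21; F_rep = 26·(-1,-2)/5² = (-1.0400,-2.0800)
o2: d²=37 > ρ²=21 → inactive
o3: d²=65 > ρ²=21 → inactive
F = F_att + ΣF_rep = (4.9600,-8.0800)
p' = p + 1/20·F = (-2.7520,1.5960)

Fx=4.9600 Fy=-8.0800 x'=-2.7520 y'=1.5960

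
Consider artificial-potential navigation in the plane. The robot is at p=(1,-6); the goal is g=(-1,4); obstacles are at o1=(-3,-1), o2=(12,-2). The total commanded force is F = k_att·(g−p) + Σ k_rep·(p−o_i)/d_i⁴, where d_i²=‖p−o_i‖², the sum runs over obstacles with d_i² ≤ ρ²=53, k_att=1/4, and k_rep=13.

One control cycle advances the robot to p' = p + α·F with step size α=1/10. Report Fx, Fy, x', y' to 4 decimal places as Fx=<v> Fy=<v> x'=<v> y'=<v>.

F_att = 1/4·(g−p) = 1/4·(-2,10) = (-0.5000,2.5000)
o1: d²=41 ≤ ρ²=53; F_rep = 13·(4,-5)/41² = (0.0309,-0.0387)
o2: d²=137 > ρ²=53 → inactive
F = F_att + ΣF_rep = (-0.4691,2.4613)
p' = p + 1/10·F = (0.9531,-5.7539)

Fx=-0.4691 Fy=2.4613 x'=0.9531 y'=-5.7539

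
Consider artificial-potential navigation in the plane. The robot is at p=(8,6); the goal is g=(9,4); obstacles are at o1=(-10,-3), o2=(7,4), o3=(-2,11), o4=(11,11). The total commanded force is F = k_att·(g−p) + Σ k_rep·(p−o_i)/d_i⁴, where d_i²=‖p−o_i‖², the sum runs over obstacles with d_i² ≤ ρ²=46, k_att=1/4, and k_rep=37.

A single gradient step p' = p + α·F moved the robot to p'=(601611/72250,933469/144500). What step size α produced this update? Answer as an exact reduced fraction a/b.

F_att = 1/4·(g−p) = 1/4·(1,-2) = (0.2500,-0.5000)
o1: d²=405 > ρ²=46 → inactive
o2: d²=5 ≤ ρ²=46; F_rep = 37·(1,2)/5² = (1.4800,2.9600)
o3: d²=125 > ρ²=46 → inactive
o4: d²=34 ≤ ρ²=46; F_rep = 37·(-3,-5)/34² = (-0.0960,-0.1600)
F = F_att + ΣF_rep = (1.6340,2.3000)
Δp = p'−p = (0.3268,0.4600); α = Δx/Fx = (23611/72250) / (23611/14450) = 1/5
check: Δy/Fy = (66469/144500) / (66469/28900) = 1/5 ✓

α = 1/5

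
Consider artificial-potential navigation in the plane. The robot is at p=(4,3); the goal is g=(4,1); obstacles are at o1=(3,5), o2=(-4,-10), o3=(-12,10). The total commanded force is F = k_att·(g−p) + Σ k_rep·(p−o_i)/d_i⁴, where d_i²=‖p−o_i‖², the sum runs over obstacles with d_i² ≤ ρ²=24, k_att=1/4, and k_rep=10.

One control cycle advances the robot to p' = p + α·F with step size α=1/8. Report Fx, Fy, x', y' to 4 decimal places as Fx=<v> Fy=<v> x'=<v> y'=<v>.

Fx=0.4000 Fy=-1.3000 x'=4.0500 y'=2.8375

F_att = 1/4·(g−p) = 1/4·(0,-2) = (0.0000,-0.5000)
o1: d²=5 ≤ ρ²=24; F_rep = 10·(1,-2)/5² = (0.4000,-0.8000)
o2: d²=233 > ρ²=24 → inactive
o3: d²=305 > ρ²=24 → inactive
F = F_att + ΣF_rep = (0.4000,-1.3000)
p' = p + 1/8·F = (4.0500,2.8375)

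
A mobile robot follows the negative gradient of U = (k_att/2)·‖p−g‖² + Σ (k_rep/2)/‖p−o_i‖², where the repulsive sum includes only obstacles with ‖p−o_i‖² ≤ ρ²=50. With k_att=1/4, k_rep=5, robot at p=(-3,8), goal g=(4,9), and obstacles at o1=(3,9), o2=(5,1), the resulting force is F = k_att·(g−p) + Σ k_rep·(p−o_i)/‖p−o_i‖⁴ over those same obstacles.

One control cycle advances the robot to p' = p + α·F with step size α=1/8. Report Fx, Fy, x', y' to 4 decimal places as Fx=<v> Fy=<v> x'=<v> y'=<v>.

F_att = 1/4·(g−p) = 1/4·(7,1) = (1.7500,0.2500)
o1: d²=37 ≤ ρ²=50; F_rep = 5·(-6,-1)/37² = (-0.0219,-0.0037)
o2: d²=113 > ρ²=50 → inactive
F = F_att + ΣF_rep = (1.7281,0.2463)
p' = p + 1/8·F = (-2.7840,8.0308)

Fx=1.7281 Fy=0.2463 x'=-2.7840 y'=8.0308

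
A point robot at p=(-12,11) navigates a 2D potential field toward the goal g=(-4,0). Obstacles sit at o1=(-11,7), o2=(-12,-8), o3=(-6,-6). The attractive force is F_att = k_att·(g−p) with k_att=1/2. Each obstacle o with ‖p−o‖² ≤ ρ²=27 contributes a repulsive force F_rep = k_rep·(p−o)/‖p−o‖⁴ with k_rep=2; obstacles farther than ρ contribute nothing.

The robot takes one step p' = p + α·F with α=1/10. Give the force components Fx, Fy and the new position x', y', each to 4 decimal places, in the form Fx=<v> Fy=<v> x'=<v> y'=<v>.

F_att = 1/2·(g−p) = 1/2·(8,-11) = (4.0000,-5.5000)
o1: d²=17 ≤ ρ²=27; F_rep = 2·(-1,4)/17² = (-0.0069,0.0277)
o2: d²=361 > ρ²=27 → inactive
o3: d²=325 > ρ²=27 → inactive
F = F_att + ΣF_rep = (3.9931,-5.4723)
p' = p + 1/10·F = (-11.6007,10.4528)

Fx=3.9931 Fy=-5.4723 x'=-11.6007 y'=10.4528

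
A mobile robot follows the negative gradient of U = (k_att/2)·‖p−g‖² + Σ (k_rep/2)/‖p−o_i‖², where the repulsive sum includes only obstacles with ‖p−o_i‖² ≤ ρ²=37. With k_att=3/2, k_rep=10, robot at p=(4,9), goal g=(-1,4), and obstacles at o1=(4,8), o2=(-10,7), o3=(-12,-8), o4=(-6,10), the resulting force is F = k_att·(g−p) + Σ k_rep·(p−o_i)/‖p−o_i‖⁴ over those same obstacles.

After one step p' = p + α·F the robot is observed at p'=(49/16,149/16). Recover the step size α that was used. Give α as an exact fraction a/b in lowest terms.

α = 1/8

F_att = 3/2·(g−p) = 3/2·(-5,-5) = (-7.5000,-7.5000)
o1: d²=1 ≤ ρ²=37; F_rep = 10·(0,1)/1² = (0.0000,10.0000)
o2: d²=200 > ρ²=37 → inactive
o3: d²=545 > ρ²=37 → inactive
o4: d²=101 > ρ²=37 → inactive
F = F_att + ΣF_rep = (-7.5000,2.5000)
Δp = p'−p = (-0.9375,0.3125); α = Δx/Fx = (-15/16) / (-15/2) = 1/8
check: Δy/Fy = (5/16) / (5/2) = 1/8 ✓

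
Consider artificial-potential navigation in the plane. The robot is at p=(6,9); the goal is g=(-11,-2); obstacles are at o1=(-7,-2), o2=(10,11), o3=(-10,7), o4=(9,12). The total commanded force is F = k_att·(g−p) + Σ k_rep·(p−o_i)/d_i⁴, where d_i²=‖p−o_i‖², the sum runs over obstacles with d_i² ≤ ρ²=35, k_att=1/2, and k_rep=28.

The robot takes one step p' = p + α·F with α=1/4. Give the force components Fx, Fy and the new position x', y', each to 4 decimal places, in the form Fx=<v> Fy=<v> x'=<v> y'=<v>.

Fx=-9.0393 Fy=-5.8993 x'=3.7402 y'=7.5252

F_att = 1/2·(g−p) = 1/2·(-17,-11) = (-8.5000,-5.5000)
o1: d²=290 > ρ²=35 → inactive
o2: d²=20 ≤ ρ²=35; F_rep = 28·(-4,-2)/20² = (-0.2800,-0.1400)
o3: d²=260 > ρ²=35 → inactive
o4: d²=18 ≤ ρ²=35; F_rep = 28·(-3,-3)/18² = (-0.2593,-0.2593)
F = F_att + ΣF_rep = (-9.0393,-5.8993)
p' = p + 1/4·F = (3.7402,7.5252)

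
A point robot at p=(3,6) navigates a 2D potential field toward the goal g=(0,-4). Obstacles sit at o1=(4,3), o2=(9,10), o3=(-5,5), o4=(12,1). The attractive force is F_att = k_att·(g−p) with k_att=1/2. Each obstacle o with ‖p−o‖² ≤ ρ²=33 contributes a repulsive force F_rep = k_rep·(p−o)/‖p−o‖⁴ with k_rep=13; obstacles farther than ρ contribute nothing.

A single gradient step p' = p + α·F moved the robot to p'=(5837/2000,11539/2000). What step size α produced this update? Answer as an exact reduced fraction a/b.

F_att = 1/2·(g−p) = 1/2·(-3,-10) = (-1.5000,-5.0000)
o1: d²=10 ≤ ρ²=33; F_rep = 13·(-1,3)/10² = (-0.1300,0.3900)
o2: d²=52 > ρ²=33 → inactive
o3: d²=65 > ρ²=33 → inactive
o4: d²=106 > ρ²=33 → inactive
F = F_att + ΣF_rep = (-1.6300,-4.6100)
Δp = p'−p = (-0.0815,-0.2305); α = Δx/Fx = (-163/2000) / (-163/100) = 1/20
check: Δy/Fy = (-461/2000) / (-461/100) = 1/20 ✓

α = 1/20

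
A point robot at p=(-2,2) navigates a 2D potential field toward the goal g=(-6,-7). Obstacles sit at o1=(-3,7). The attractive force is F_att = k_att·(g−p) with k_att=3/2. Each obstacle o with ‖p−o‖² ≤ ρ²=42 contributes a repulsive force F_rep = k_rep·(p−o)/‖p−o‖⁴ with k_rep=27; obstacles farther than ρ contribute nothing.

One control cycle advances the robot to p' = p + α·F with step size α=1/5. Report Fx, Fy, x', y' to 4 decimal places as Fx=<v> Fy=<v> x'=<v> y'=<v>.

Fx=-5.9601 Fy=-13.6997 x'=-3.1920 y'=-0.7399

F_att = 3/2·(g−p) = 3/2·(-4,-9) = (-6.0000,-13.5000)
o1: d²=26 ≤ ρ²=42; F_rep = 27·(1,-5)/26² = (0.0399,-0.1997)
F = F_att + ΣF_rep = (-5.9601,-13.6997)
p' = p + 1/5·F = (-3.1920,-0.7399)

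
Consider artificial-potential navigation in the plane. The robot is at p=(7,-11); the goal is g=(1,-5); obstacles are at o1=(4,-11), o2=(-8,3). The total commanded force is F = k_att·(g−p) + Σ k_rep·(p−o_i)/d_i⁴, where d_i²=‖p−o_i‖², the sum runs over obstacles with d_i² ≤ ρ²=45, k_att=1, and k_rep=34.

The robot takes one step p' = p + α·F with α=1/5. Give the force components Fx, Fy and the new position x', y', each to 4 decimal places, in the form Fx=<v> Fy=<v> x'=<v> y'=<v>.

Fx=-4.7407 Fy=6.0000 x'=6.0519 y'=-9.8000

F_att = 1·(g−p) = 1·(-6,6) = (-6.0000,6.0000)
o1: d²=9 ≤ ρ²=45; F_rep = 34·(3,0)/9² = (1.2593,0.0000)
o2: d²=421 > ρ²=45 → inactive
F = F_att + ΣF_rep = (-4.7407,6.0000)
p' = p + 1/5·F = (6.0519,-9.8000)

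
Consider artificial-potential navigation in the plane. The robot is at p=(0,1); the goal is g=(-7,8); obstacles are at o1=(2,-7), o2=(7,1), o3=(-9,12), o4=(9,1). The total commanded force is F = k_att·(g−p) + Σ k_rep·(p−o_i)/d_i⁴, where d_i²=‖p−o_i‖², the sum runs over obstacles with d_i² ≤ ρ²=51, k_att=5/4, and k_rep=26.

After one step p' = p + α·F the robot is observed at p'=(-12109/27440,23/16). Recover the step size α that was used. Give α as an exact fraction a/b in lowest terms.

F_att = 5/4·(g−p) = 5/4·(-7,7) = (-8.7500,8.7500)
o1: d²=68 > ρ²=51 → inactive
o2: d²=49 ≤ ρ²=51; F_rep = 26·(-7,0)/49² = (-0.0758,0.0000)
o3: d²=202 > ρ²=51 → inactive
o4: d²=81 > ρ²=51 → inactive
F = F_att + ΣF_rep = (-8.8258,8.7500)
Δp = p'−p = (-0.4413,0.4375); α = Δx/Fx = (-12109/27440) / (-12109/1372) = 1/20
check: Δy/Fy = (7/16) / (35/4) = 1/20 ✓

α = 1/20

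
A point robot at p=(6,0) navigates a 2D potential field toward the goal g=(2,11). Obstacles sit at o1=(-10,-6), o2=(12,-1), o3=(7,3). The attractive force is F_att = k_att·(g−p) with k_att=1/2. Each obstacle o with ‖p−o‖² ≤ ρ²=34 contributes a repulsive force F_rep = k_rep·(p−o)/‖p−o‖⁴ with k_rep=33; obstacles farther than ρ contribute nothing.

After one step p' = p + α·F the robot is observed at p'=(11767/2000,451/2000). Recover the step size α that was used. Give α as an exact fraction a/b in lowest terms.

α = 1/20

F_att = 1/2·(g−p) = 1/2·(-4,11) = (-2.0000,5.5000)
o1: d²=292 > ρ²=34 → inactive
o2: d²=37 > ρ²=34 → inactive
o3: d²=10 ≤ ρ²=34; F_rep = 33·(-1,-3)/10² = (-0.3300,-0.9900)
F = F_att + ΣF_rep = (-2.3300,4.5100)
Δp = p'−p = (-0.1165,0.2255); α = Δx/Fx = (-233/2000) / (-233/100) = 1/20
check: Δy/Fy = (451/2000) / (451/100) = 1/20 ✓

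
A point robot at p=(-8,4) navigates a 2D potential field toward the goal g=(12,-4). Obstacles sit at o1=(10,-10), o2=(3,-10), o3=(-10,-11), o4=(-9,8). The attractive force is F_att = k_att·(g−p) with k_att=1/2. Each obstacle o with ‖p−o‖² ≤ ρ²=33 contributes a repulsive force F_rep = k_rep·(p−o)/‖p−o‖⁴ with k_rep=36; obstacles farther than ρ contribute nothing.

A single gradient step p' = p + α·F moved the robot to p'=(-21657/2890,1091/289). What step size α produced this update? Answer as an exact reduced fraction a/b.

F_att = 1/2·(g−p) = 1/2·(20,-8) = (10.0000,-4.0000)
o1: d²=520 > ρ²=33 → inactive
o2: d²=317 > ρ²=33 → inactive
o3: d²=229 > ρ²=33 → inactive
o4: d²=17 ≤ ρ²=33; F_rep = 36·(1,-4)/17² = (0.1246,-0.4983)
F = F_att + ΣF_rep = (10.1246,-4.4983)
Δp = p'−p = (0.5062,-0.2249); α = Δx/Fx = (1463/2890) / (2926/289) = 1/20
check: Δy/Fy = (-65/289) / (-1300/289) = 1/20 ✓

α = 1/20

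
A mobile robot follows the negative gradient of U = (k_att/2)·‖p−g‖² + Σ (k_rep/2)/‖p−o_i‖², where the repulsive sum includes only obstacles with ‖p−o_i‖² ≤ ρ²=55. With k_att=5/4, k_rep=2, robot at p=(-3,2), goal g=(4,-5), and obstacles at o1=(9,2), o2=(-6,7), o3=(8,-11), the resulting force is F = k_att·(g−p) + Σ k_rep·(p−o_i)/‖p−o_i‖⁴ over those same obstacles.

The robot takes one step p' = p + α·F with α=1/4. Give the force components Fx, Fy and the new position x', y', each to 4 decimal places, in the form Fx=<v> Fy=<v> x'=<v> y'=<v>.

Fx=8.7552 Fy=-8.7587 x'=-0.8112 y'=-0.1897

F_att = 5/4·(g−p) = 5/4·(7,-7) = (8.7500,-8.7500)
o1: d²=144 > ρ²=55 → inactive
o2: d²=34 ≤ ρ²=55; F_rep = 2·(3,-5)/34² = (0.0052,-0.0087)
o3: d²=290 > ρ²=55 → inactive
F = F_att + ΣF_rep = (8.7552,-8.7587)
p' = p + 1/4·F = (-0.8112,-0.1897)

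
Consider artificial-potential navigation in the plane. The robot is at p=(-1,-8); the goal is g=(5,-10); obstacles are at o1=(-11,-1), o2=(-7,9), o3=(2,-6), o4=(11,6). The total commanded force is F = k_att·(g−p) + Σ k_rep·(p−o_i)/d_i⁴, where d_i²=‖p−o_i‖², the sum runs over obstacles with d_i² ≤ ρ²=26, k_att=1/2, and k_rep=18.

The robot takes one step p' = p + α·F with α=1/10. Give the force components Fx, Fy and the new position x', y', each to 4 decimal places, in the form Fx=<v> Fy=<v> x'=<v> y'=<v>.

F_att = 1/2·(g−p) = 1/2·(6,-2) = (3.0000,-1.0000)
o1: d²=149 > ρ²=26 → inactive
o2: d²=325 > ρ²=26 → inactive
o3: d²=13 ≤ ρ²=26; F_rep = 18·(-3,-2)/13² = (-0.3195,-0.2130)
o4: d²=340 > ρ²=26 → inactive
F = F_att + ΣF_rep = (2.6805,-1.2130)
p' = p + 1/10·F = (-0.7320,-8.1213)

Fx=2.6805 Fy=-1.2130 x'=-0.7320 y'=-8.1213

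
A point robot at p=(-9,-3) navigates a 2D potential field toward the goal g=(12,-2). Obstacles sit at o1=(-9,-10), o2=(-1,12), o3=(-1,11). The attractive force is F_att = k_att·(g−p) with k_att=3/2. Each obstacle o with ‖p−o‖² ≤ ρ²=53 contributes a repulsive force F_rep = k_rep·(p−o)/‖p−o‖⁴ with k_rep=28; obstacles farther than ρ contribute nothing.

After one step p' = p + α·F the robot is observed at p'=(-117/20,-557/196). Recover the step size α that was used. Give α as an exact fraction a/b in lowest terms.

F_att = 3/2·(g−p) = 3/2·(21,1) = (31.5000,1.5000)
o1: d²=49 ≤ ρ²=53; F_rep = 28·(0,7)/49² = (0.0000,0.0816)
o2: d²=289 > ρ²=53 → inactive
o3: d²=260 > ρ²=53 → inactive
F = F_att + ΣF_rep = (31.5000,1.5816)
Δp = p'−p = (3.1500,0.1582); α = Δx/Fx = (63/20) / (63/2) = 1/10
check: Δy/Fy = (31/196) / (155/98) = 1/10 ✓

α = 1/10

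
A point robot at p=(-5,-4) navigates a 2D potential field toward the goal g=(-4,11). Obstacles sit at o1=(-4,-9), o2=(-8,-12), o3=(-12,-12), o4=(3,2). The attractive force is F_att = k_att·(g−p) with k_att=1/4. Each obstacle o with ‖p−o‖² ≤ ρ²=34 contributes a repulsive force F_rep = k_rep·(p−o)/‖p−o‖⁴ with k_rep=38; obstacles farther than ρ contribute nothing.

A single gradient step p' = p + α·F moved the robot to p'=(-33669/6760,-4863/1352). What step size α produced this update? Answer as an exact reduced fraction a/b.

F_att = 1/4·(g−p) = 1/4·(1,15) = (0.2500,3.7500)
o1: d²=26 ≤ ρ²=34; F_rep = 38·(-1,5)/26² = (-0.0562,0.2811)
o2: d²=73 > ρ²=34 → inactive
o3: d²=113 > ρ²=34 → inactive
o4: d²=100 > ρ²=34 → inactive
F = F_att + ΣF_rep = (0.1938,4.0311)
Δp = p'−p = (0.0194,0.4031); α = Δx/Fx = (131/6760) / (131/676) = 1/10
check: Δy/Fy = (545/1352) / (2725/676) = 1/10 ✓

α = 1/10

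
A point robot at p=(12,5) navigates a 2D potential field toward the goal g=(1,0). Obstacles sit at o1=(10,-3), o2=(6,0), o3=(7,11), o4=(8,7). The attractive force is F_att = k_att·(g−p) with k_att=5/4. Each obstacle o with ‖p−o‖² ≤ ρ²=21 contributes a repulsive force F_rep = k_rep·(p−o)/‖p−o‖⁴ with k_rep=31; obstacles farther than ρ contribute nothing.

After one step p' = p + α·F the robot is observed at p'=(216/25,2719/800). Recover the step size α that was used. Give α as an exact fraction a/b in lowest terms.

α = 1/4

F_att = 5/4·(g−p) = 5/4·(-11,-5) = (-13.7500,-6.2500)
o1: d²=68 > ρ²=21 → inactive
o2: d²=61 > ρ²=21 → inactive
o3: d²=61 > ρ²=21 → inactive
o4: d²=20 ≤ ρ²=21; F_rep = 31·(4,-2)/20² = (0.3100,-0.1550)
F = F_att + ΣF_rep = (-13.4400,-6.4050)
Δp = p'−p = (-3.3600,-1.6013); α = Δx/Fx = (-84/25) / (-336/25) = 1/4
check: Δy/Fy = (-1281/800) / (-1281/200) = 1/4 ✓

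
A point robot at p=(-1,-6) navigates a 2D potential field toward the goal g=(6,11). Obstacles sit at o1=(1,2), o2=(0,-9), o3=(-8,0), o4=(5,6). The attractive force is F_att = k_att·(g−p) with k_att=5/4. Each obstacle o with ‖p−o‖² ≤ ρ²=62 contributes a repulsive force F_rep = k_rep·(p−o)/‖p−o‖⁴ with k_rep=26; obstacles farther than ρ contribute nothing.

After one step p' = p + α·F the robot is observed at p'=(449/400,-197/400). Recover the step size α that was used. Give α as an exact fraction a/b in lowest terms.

α = 1/4

F_att = 5/4·(g−p) = 5/4·(7,17) = (8.7500,21.2500)
o1: d²=68 > ρ²=62 → inactive
o2: d²=10 ≤ ρ²=62; F_rep = 26·(-1,3)/10² = (-0.2600,0.7800)
o3: d²=85 > ρ²=62 → inactive
o4: d²=180 > ρ²=62 → inactive
F = F_att + ΣF_rep = (8.4900,22.0300)
Δp = p'−p = (2.1225,5.5075); α = Δx/Fx = (849/400) / (849/100) = 1/4
check: Δy/Fy = (2203/400) / (2203/100) = 1/4 ✓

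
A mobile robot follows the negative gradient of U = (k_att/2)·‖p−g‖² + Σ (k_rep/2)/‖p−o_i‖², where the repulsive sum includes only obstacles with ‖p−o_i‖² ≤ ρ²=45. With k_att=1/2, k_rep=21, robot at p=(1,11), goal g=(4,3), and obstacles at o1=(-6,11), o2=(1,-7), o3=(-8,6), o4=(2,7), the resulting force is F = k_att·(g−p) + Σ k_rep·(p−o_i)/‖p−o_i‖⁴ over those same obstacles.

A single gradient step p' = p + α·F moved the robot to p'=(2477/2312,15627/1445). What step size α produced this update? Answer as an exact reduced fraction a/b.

F_att = 1/2·(g−p) = 1/2·(3,-8) = (1.5000,-4.0000)
o1: d²=49 > ρ²=45 → inactive
o2: d²=324 > ρ²=45 → inactive
o3: d²=106 > ρ²=45 → inactive
o4: d²=17 ≤ ρ²=45; F_rep = 21·(-1,4)/17² = (-0.0727,0.2907)
F = F_att + ΣF_rep = (1.4273,-3.7093)
Δp = p'−p = (0.0714,-0.1855); α = Δx/Fx = (165/2312) / (825/578) = 1/20
check: Δy/Fy = (-268/1445) / (-1072/289) = 1/20 ✓

α = 1/20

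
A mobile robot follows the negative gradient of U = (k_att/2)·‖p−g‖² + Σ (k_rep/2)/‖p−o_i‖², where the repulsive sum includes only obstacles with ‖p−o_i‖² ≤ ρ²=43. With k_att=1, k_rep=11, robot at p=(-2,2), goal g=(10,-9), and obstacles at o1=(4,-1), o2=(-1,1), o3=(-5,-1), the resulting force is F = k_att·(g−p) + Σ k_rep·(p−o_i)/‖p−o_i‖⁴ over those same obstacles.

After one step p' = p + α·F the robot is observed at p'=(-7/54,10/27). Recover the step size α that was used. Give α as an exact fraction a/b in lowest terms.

F_att = 1·(g−p) = 1·(12,-11) = (12.0000,-11.0000)
o1: d²=45 > ρ²=43 → inactive
o2: d²=2 ≤ ρ²=43; F_rep = 11·(-1,1)/2² = (-2.7500,2.7500)
o3: d²=18 ≤ ρ²=43; F_rep = 11·(3,3)/18² = (0.1019,0.1019)
F = F_att + ΣF_rep = (9.3519,-8.1481)
Δp = p'−p = (1.8704,-1.6296); α = Δx/Fx = (101/54) / (505/54) = 1/5
check: Δy/Fy = (-44/27) / (-220/27) = 1/5 ✓

α = 1/5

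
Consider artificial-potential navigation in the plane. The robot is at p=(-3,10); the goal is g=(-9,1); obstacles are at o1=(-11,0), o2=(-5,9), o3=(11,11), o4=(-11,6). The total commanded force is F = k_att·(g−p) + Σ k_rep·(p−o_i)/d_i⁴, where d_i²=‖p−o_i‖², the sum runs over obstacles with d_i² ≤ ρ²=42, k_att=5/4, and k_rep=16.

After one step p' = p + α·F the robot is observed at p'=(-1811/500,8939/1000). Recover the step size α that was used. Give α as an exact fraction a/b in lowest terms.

α = 1/10

F_att = 5/4·(g−p) = 5/4·(-6,-9) = (-7.5000,-11.2500)
o1: d²=164 > ρ²=42 → inactive
o2: d²=5 ≤ ρ²=42; F_rep = 16·(2,1)/5² = (1.2800,0.6400)
o3: d²=197 > ρ²=42 → inactive
o4: d²=80 > ρ²=42 → inactive
F = F_att + ΣF_rep = (-6.2200,-10.6100)
Δp = p'−p = (-0.6220,-1.0610); α = Δx/Fx = (-311/500) / (-311/50) = 1/10
check: Δy/Fy = (-1061/1000) / (-1061/100) = 1/10 ✓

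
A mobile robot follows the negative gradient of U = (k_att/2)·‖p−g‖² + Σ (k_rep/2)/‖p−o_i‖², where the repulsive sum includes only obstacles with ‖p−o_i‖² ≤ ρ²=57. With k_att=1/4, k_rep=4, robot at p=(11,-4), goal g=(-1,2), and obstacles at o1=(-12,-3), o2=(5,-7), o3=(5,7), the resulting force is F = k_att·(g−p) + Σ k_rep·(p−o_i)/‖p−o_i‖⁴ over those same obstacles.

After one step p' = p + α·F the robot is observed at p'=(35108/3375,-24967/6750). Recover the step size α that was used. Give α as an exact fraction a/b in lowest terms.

α = 1/5

F_att = 1/4·(g−p) = 1/4·(-12,6) = (-3.0000,1.5000)
o1: d²=530 > ρ²=57 → inactive
o2: d²=45 ≤ ρ²=57; F_rep = 4·(6,3)/45² = (0.0119,0.0059)
o3: d²=157 > ρ²=57 → inactive
F = F_att + ΣF_rep = (-2.9881,1.5059)
Δp = p'−p = (-0.5976,0.3012); α = Δx/Fx = (-2017/3375) / (-2017/675) = 1/5
check: Δy/Fy = (2033/6750) / (2033/1350) = 1/5 ✓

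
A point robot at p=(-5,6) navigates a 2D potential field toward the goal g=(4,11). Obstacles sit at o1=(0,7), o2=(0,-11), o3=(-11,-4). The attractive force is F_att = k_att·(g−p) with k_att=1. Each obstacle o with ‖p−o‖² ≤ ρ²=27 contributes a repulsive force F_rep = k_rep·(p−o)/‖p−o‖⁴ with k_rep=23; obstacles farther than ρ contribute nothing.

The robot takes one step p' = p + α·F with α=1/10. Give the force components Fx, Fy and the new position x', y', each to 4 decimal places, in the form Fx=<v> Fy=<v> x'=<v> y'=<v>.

F_att = 1·(g−p) = 1·(9,5) = (9.0000,5.0000)
o1: d²=26 ≤ ρ²=27; F_rep = 23·(-5,-1)/26² = (-0.1701,-0.0340)
o2: d²=314 > ρ²=27 → inactive
o3: d²=136 > ρ²=27 → inactive
F = F_att + ΣF_rep = (8.8299,4.9660)
p' = p + 1/10·F = (-4.1170,6.4966)

Fx=8.8299 Fy=4.9660 x'=-4.1170 y'=6.4966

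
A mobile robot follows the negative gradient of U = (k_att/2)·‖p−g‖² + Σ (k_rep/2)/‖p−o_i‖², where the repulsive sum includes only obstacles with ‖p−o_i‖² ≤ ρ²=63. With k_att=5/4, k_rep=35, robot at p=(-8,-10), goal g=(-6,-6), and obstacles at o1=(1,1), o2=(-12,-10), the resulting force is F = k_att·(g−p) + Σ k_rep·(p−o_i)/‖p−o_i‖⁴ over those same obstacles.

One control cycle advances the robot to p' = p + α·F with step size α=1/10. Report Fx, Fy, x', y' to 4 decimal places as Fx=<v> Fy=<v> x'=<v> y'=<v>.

F_att = 5/4·(g−p) = 5/4·(2,4) = (2.5000,5.0000)
o1: d²=202 > ρ²=63 → inactive
o2: d²=16 ≤ ρ²=63; F_rep = 35·(4,0)/16² = (0.5469,0.0000)
F = F_att + ΣF_rep = (3.0469,5.0000)
p' = p + 1/10·F = (-7.6953,-9.5000)

Fx=3.0469 Fy=5.0000 x'=-7.6953 y'=-9.5000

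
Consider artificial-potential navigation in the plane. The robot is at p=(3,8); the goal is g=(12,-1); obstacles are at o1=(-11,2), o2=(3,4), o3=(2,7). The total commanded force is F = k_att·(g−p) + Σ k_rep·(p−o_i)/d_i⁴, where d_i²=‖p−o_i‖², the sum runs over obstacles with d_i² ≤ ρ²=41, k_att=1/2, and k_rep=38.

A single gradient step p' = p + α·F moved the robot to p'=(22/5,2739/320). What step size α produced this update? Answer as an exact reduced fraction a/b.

F_att = 1/2·(g−p) = 1/2·(9,-9) = (4.5000,-4.5000)
o1: d²=232 > ρ²=41 → inactive
o2: d²=16 ≤ ρ²=41; F_rep = 38·(0,4)/16² = (0.0000,0.5938)
o3: d²=2 ≤ ρ²=41; F_rep = 38·(1,1)/2² = (9.5000,9.5000)
F = F_att + ΣF_rep = (14.0000,5.5938)
Δp = p'−p = (1.4000,0.5594); α = Δx/Fx = (7/5) / (14) = 1/10
check: Δy/Fy = (179/320) / (179/32) = 1/10 ✓

α = 1/10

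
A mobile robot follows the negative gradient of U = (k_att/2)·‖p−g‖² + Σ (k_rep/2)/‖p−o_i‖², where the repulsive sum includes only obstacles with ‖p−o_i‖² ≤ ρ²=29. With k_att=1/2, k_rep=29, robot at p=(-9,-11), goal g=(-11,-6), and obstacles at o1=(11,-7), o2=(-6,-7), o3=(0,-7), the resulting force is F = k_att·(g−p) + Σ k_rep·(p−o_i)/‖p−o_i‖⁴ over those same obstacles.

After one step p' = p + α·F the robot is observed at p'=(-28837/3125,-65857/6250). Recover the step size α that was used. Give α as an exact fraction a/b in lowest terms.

α = 1/5

F_att = 1/2·(g−p) = 1/2·(-2,5) = (-1.0000,2.5000)
o1: d²=416 > ρ²=29 → inactive
o2: d²=25 ≤ ρ²=29; F_rep = 29·(-3,-4)/25² = (-0.1392,-0.1856)
o3: d²=97 > ρ²=29 → inactive
F = F_att + ΣF_rep = (-1.1392,2.3144)
Δp = p'−p = (-0.2278,0.4629); α = Δx/Fx = (-712/3125) / (-712/625) = 1/5
check: Δy/Fy = (2893/6250) / (2893/1250) = 1/5 ✓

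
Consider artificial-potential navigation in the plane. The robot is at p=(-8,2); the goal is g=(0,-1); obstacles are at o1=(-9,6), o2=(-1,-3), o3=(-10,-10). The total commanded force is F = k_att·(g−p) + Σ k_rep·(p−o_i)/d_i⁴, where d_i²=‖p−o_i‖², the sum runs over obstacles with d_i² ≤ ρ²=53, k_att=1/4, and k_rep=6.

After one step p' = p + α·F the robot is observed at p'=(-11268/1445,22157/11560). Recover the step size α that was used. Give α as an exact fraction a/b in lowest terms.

F_att = 1/4·(g−p) = 1/4·(8,-3) = (2.0000,-0.7500)
o1: d²=17 ≤ ρ²=53; F_rep = 6·(1,-4)/17² = (0.0208,-0.0830)
o2: d²=74 > ρ²=53 → inactive
o3: d²=148 > ρ²=53 → inactive
F = F_att + ΣF_rep = (2.0208,-0.8330)
Δp = p'−p = (0.2021,-0.0833); α = Δx/Fx = (292/1445) / (584/289) = 1/10
check: Δy/Fy = (-963/11560) / (-963/1156) = 1/10 ✓

α = 1/10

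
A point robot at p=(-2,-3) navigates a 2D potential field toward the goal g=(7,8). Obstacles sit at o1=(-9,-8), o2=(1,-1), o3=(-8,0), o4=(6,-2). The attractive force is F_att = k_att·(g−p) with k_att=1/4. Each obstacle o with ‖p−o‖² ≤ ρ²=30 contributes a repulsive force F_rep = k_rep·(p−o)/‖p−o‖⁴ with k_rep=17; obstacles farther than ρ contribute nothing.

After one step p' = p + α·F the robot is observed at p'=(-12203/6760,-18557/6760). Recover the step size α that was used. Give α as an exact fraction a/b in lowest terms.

α = 1/10

F_att = 1/4·(g−p) = 1/4·(9,11) = (2.2500,2.7500)
o1: d²=74 > ρ²=30 → inactive
o2: d²=13 ≤ ρ²=30; F_rep = 17·(-3,-2)/13² = (-0.3018,-0.2012)
o3: d²=45 > ρ²=30 → inactive
o4: d²=65 > ρ²=30 → inactive
F = F_att + ΣF_rep = (1.9482,2.5488)
Δp = p'−p = (0.1948,0.2549); α = Δx/Fx = (1317/6760) / (1317/676) = 1/10
check: Δy/Fy = (1723/6760) / (1723/676) = 1/10 ✓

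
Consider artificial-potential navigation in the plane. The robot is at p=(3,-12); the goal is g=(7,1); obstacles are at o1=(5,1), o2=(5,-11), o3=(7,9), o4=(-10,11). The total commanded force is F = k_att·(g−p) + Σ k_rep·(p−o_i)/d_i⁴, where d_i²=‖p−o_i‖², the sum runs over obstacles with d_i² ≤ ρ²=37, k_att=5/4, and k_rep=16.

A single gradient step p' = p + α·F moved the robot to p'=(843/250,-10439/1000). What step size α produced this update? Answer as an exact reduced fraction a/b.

F_att = 5/4·(g−p) = 5/4·(4,13) = (5.0000,16.2500)
o1: d²=173 > ρ²=37 → inactive
o2: d²=5 ≤ ρ²=37; F_rep = 16·(-2,-1)/5² = (-1.2800,-0.6400)
o3: d²=457 > ρ²=37 → inactive
o4: d²=698 > ρ²=37 → inactive
F = F_att + ΣF_rep = (3.7200,15.6100)
Δp = p'−p = (0.3720,1.5610); α = Δx/Fx = (93/250) / (93/25) = 1/10
check: Δy/Fy = (1561/1000) / (1561/100) = 1/10 ✓

α = 1/10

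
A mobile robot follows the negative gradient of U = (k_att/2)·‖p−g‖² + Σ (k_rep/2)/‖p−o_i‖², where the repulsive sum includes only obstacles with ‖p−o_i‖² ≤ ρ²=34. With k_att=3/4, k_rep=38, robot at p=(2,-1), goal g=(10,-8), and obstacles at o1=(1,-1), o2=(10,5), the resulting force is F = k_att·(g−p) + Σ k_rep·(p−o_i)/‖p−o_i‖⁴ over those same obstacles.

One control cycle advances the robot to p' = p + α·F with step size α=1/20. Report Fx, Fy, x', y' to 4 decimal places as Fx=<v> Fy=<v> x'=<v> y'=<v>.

Fx=44.0000 Fy=-5.2500 x'=4.2000 y'=-1.2625

F_att = 3/4·(g−p) = 3/4·(8,-7) = (6.0000,-5.2500)
o1: d²=1 ≤ ρ²=34; F_rep = 38·(1,0)/1² = (38.0000,0.0000)
o2: d²=100 > ρ²=34 → inactive
F = F_att + ΣF_rep = (44.0000,-5.2500)
p' = p + 1/20·F = (4.2000,-1.2625)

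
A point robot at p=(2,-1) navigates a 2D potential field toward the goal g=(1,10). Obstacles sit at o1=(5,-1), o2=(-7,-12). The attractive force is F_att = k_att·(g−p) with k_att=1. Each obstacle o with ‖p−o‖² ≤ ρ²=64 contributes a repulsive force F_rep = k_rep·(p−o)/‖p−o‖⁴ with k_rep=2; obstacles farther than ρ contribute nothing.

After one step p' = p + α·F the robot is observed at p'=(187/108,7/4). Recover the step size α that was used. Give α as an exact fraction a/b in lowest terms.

F_att = 1·(g−p) = 1·(-1,11) = (-1.0000,11.0000)
o1: d²=9 ≤ ρ²=64; F_rep = 2·(-3,0)/9² = (-0.0741,0.0000)
o2: d²=202 > ρ²=64 → inactive
F = F_att + ΣF_rep = (-1.0741,11.0000)
Δp = p'−p = (-0.2685,2.7500); α = Δx/Fx = (-29/108) / (-29/27) = 1/4
check: Δy/Fy = (11/4) / (11) = 1/4 ✓

α = 1/4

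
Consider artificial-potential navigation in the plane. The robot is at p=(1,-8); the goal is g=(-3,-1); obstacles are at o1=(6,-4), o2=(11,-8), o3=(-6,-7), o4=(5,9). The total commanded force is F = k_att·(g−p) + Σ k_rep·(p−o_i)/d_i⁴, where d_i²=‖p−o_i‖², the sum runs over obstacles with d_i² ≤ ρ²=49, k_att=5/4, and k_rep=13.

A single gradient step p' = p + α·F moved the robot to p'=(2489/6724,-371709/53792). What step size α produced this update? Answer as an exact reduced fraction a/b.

F_att = 5/4·(g−p) = 5/4·(-4,7) = (-5.0000,8.7500)
o1: d²=41 ≤ ρ²=49; F_rep = 13·(-5,-4)/41² = (-0.0387,-0.0309)
o2: d²=100 > ρ²=49 → inactive
o3: d²=50 > ρ²=49 → inactive
o4: d²=305 > ρ²=49 → inactive
F = F_att + ΣF_rep = (-5.0387,8.7191)
Δp = p'−p = (-0.6298,1.0899); α = Δx/Fx = (-4235/6724) / (-8470/1681) = 1/8
check: Δy/Fy = (58627/53792) / (58627/6724) = 1/8 ✓

α = 1/8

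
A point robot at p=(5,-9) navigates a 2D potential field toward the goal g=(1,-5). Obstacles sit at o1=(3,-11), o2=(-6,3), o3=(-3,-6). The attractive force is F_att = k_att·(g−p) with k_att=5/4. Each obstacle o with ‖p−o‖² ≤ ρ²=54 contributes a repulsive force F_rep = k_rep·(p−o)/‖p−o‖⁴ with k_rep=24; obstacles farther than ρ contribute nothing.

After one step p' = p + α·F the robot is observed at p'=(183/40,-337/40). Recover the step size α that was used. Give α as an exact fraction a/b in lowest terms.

F_att = 5/4·(g−p) = 5/4·(-4,4) = (-5.0000,5.0000)
o1: d²=8 ≤ ρ²=54; F_rep = 24·(2,2)/8² = (0.7500,0.7500)
o2: d²=265 > ρ²=54 → inactive
o3: d²=73 > ρ²=54 → inactive
F = F_att + ΣF_rep = (-4.2500,5.7500)
Δp = p'−p = (-0.4250,0.5750); α = Δx/Fx = (-17/40) / (-17/4) = 1/10
check: Δy/Fy = (23/40) / (23/4) = 1/10 ✓

α = 1/10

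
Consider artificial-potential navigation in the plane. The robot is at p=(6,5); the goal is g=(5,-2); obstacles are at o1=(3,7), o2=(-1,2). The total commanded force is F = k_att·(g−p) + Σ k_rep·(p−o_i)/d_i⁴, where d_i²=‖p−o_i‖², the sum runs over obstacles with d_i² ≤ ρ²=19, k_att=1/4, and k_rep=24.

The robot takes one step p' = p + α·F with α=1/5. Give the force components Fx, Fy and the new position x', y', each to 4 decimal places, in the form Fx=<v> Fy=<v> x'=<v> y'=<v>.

Fx=0.1760 Fy=-2.0340 x'=6.0352 y'=4.5932

F_att = 1/4·(g−p) = 1/4·(-1,-7) = (-0.2500,-1.7500)
o1: d²=13 ≤ ρ²=19; F_rep = 24·(3,-2)/13² = (0.4260,-0.2840)
o2: d²=58 > ρ²=19 → inactive
F = F_att + ΣF_rep = (0.1760,-2.0340)
p' = p + 1/5·F = (6.0352,4.5932)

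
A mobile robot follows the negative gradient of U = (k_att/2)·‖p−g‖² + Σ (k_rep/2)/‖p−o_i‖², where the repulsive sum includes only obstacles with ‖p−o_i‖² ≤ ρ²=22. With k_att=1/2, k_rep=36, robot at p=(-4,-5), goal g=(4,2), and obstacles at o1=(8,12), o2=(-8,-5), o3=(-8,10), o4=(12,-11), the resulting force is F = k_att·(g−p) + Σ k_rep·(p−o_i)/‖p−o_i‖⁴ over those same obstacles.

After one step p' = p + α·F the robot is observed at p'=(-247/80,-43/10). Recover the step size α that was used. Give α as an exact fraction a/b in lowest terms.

F_att = 1/2·(g−p) = 1/2·(8,7) = (4.0000,3.5000)
o1: d²=433 > ρ²=22 → inactive
o2: d²=16 ≤ ρ²=22; F_rep = 36·(4,0)/16² = (0.5625,0.0000)
o3: d²=241 > ρ²=22 → inactive
o4: d²=292 > ρ²=22 → inactive
F = F_att + ΣF_rep = (4.5625,3.5000)
Δp = p'−p = (0.9125,0.7000); α = Δx/Fx = (73/80) / (73/16) = 1/5
check: Δy/Fy = (7/10) / (7/2) = 1/5 ✓

α = 1/5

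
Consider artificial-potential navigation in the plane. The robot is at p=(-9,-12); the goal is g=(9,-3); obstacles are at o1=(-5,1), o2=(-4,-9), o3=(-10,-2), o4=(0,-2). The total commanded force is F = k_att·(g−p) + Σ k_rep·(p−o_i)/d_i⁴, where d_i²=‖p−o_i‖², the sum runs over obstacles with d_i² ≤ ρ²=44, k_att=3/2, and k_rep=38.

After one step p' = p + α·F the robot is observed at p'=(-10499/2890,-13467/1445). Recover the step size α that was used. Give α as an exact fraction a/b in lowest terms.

α = 1/5

F_att = 3/2·(g−p) = 3/2·(18,9) = (27.0000,13.5000)
o1: d²=185 > ρ²=44 → inactive
o2: d²=34 ≤ ρ²=44; F_rep = 38·(-5,-3)/34² = (-0.1644,-0.0986)
o3: d²=101 > ρ²=44 → inactive
o4: d²=181 > ρ²=44 → inactive
F = F_att + ΣF_rep = (26.8356,13.4014)
Δp = p'−p = (5.3671,2.6803); α = Δx/Fx = (15511/2890) / (15511/578) = 1/5
check: Δy/Fy = (3873/1445) / (3873/289) = 1/5 ✓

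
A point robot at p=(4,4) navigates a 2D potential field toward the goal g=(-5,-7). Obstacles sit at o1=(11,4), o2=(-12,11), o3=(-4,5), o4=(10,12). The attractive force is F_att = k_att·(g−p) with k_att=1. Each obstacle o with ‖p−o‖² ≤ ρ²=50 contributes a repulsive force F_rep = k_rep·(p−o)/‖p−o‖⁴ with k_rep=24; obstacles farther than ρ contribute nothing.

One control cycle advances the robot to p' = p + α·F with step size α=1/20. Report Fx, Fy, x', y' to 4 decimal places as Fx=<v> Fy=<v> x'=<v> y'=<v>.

Fx=-9.0700 Fy=-11.0000 x'=3.5465 y'=3.4500

F_att = 1·(g−p) = 1·(-9,-11) = (-9.0000,-11.0000)
o1: d²=49 ≤ ρ²=50; F_rep = 24·(-7,0)/49² = (-0.0700,0.0000)
o2: d²=305 > ρ²=50 → inactive
o3: d²=65 > ρ²=50 → inactive
o4: d²=100 > ρ²=50 → inactive
F = F_att + ΣF_rep = (-9.0700,-11.0000)
p' = p + 1/20·F = (3.5465,3.4500)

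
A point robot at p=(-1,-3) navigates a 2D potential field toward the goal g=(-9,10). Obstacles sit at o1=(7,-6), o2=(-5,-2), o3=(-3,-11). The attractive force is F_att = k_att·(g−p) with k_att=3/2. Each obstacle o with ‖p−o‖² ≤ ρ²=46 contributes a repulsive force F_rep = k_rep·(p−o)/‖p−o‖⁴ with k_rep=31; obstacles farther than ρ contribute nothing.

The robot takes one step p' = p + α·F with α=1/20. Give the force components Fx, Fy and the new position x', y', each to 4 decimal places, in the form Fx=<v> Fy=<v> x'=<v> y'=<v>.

Fx=-11.5709 Fy=19.3927 x'=-1.5785 y'=-2.0304

F_att = 3/2·(g−p) = 3/2·(-8,13) = (-12.0000,19.5000)
o1: d²=73 > ρ²=46 → inactive
o2: d²=17 ≤ ρ²=46; F_rep = 31·(4,-1)/17² = (0.4291,-0.1073)
o3: d²=68 > ρ²=46 → inactive
F = F_att + ΣF_rep = (-11.5709,19.3927)
p' = p + 1/20·F = (-1.5785,-2.0304)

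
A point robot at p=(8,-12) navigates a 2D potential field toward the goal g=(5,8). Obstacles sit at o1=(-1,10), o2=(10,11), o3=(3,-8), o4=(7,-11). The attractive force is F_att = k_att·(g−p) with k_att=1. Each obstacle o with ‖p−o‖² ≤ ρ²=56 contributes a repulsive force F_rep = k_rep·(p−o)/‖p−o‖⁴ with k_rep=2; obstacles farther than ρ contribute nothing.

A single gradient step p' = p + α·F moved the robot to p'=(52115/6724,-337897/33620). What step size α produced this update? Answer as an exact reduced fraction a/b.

F_att = 1·(g−p) = 1·(-3,20) = (-3.0000,20.0000)
o1: d²=565 > ρ²=56 → inactive
o2: d²=533 > ρ²=56 → inactive
o3: d²=41 ≤ ρ²=56; F_rep = 2·(5,-4)/41² = (0.0059,-0.0048)
o4: d²=2 ≤ ρ²=56; F_rep = 2·(1,-1)/2² = (0.5000,-0.5000)
F = F_att + ΣF_rep = (-2.4941,19.4952)
Δp = p'−p = (-0.2494,1.9495); α = Δx/Fx = (-1677/6724) / (-8385/3362) = 1/10
check: Δy/Fy = (65543/33620) / (65543/3362) = 1/10 ✓

α = 1/10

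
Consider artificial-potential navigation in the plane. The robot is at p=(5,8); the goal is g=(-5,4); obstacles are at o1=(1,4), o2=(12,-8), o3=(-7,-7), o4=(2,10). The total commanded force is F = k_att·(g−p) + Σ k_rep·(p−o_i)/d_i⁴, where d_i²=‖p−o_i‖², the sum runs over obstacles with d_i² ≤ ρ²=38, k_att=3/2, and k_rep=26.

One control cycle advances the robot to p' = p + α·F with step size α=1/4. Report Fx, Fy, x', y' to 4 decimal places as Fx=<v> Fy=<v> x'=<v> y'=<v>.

F_att = 3/2·(g−p) = 3/2·(-10,-4) = (-15.0000,-6.0000)
o1: d²=32 ≤ ρ²=38; F_rep = 26·(4,4)/32² = (0.1016,0.1016)
o2: d²=305 > ρ²=38 → inactive
o3: d²=369 > ρ²=38 → inactive
o4: d²=13 ≤ ρ²=38; F_rep = 26·(3,-2)/13² = (0.4615,-0.3077)
F = F_att + ΣF_rep = (-14.4369,-6.2061)
p' = p + 1/4·F = (1.3908,6.4485)

Fx=-14.4369 Fy=-6.2061 x'=1.3908 y'=6.4485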